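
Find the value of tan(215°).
tan(215°) = 0.7002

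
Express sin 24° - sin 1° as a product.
sin 24° - sin 1° = 2 cos(12.5°) sin(11.5°)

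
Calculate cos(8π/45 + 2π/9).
cos(8π/45 + 2π/9) = cos 8π/45 cos 2π/9 - sin 8π/45 sin 2π/9 = 0.309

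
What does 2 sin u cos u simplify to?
2 sin u cos u = sin(2u) (using Double angle)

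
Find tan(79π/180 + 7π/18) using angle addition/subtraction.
tan(79π/180 + 7π/18) = (tan 79π/180 + tan 7π/18)/(1 - tan 79π/180 tan 7π/18) = -0.6009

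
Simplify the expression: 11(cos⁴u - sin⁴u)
11(cos⁴u - sin⁴u) = 11(cos(2u)) (using Factoring + double angle)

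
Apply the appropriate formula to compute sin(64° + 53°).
sin(64° + 53°) = sin 64° cos 53° + cos 64° sin 53° = 0.891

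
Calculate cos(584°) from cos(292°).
cos(584°) = cos²292° - sin²292° = -0.7193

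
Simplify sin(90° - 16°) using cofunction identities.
sin(90° - 16°) = cos(16°)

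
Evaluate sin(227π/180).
sin(227π/180) = -0.7314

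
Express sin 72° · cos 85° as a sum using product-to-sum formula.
sin 72° cos 85° = (1/2)[sin(72°+85°) + sin(72°-85°)]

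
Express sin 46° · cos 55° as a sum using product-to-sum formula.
sin 46° cos 55° = (1/2)[sin(46°+55°) + sin(46°-55°)]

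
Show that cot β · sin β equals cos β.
LHS = (cos β/sin β) · sin β = cos β = RHS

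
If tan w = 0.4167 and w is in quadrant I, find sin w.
sin w = 0.3846 (using tan²w + 1 = sec²w)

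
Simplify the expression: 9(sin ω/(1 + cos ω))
9(sin ω/(1 + cos ω)) = 9(tan(ω/2)) (using Half angle)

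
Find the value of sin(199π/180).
sin(199π/180) = -0.3256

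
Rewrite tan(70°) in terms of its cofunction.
tan(70°) = cot(90° - 70°) = cot(20°)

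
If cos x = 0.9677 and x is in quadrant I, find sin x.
sin x = 0.2521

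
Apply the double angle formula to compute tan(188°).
tan(188°) = 2 tan 94° / (1 - tan²94°) = 0.1405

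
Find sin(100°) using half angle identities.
sin(100°) = √((1 - cos 200°)/2) = 0.9848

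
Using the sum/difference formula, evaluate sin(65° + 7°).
sin(65° + 7°) = sin 65° cos 7° + cos 65° sin 7° = 0.9511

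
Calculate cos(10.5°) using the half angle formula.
cos(10.5°) = √((1 + cos 21°)/2) = 0.9833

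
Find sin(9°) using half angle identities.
sin(9°) = √((1 - cos 18°)/2) = 0.1564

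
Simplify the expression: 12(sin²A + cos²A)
12(sin²A + cos²A) = 12 (using Pythagorean identity)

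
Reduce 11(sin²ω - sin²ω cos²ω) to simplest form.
11(sin²ω - sin²ω cos²ω) = 11(sin⁴ω) (using Factoring)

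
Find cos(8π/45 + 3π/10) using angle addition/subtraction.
cos(8π/45 + 3π/10) = cos 8π/45 cos 3π/10 - sin 8π/45 sin 3π/10 = 0.06976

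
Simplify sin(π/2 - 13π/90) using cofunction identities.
sin(π/2 - 13π/90) = cos(13π/90)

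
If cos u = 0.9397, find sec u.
sec u = 1/cos u = 1.064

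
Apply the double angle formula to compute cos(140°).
cos(140°) = cos²70° - sin²70° = -0.766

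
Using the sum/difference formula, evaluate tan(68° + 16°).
tan(68° + 16°) = (tan 68° + tan 16°)/(1 - tan 68° tan 16°) = 9.514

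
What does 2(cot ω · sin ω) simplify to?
2(cot ω · sin ω) = 2(cos ω) (using Quotient identity)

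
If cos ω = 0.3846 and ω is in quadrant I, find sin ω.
sin ω = 0.9231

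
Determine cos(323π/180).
cos(323π/180) = 0.7986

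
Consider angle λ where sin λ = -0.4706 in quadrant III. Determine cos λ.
cos λ = ±√(1 - sin²λ) = -0.8823 (negative in QIII)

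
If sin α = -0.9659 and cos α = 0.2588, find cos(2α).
cos(2α) = cos²α - sin²α = -0.866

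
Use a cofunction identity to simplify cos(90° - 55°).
cos(90° - 55°) = sin(55°)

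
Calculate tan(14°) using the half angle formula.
tan(14°) = sin 28° / (1 + cos 28°) = 0.2493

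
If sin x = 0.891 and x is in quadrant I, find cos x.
cos x = 0.454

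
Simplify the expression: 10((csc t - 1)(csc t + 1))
10((csc t - 1)(csc t + 1)) = 10(cot²t) (using Diff. of squares)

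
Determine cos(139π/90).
cos(139π/90) = 0.1392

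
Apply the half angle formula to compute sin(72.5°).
sin(72.5°) = √((1 - cos 145°)/2) = 0.9537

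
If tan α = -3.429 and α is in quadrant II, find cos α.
cos α = -0.28 (using tan²α + 1 = sec²α)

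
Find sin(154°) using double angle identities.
sin(154°) = 2 sin 77° cos 77° = 0.4384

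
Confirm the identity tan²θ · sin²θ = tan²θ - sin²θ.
RHS = sin²θ/cos²θ - sin²θ = sin²θ(1/cos²θ - 1) = sin²θ · (1 - cos²θ)/cos²θ = sin²θ · sin²θ/cos²θ = sin²θ · tan²θ = LHS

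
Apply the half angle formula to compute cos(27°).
cos(27°) = √((1 + cos 54°)/2) = 0.891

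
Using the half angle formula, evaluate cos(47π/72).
cos(47π/72) = -√((1 + cos 47π/36)/2) = -0.4617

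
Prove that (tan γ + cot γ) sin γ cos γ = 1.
LHS = (sin γ/cos γ + cos γ/sin γ) sin γ cos γ = ((sin²γ + cos²γ)/(sin γ cos γ)) · sin γ cos γ = sin²γ + cos²γ = 1 = RHS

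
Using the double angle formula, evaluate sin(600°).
sin(600°) = 2 sin 300° cos 300° = -√3/2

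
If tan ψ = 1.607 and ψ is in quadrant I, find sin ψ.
sin ψ = 0.849 (using tan²ψ + 1 = sec²ψ)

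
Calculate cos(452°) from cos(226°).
cos(452°) = cos²226° - sin²226° = -0.0349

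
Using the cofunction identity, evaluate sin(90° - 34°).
sin(90° - 34°) = cos(34°) = 0.829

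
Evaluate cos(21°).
cos(21°) = 0.9336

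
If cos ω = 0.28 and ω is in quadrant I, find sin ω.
sin ω = 0.96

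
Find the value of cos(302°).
cos(302°) = 0.5299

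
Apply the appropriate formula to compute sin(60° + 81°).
sin(60° + 81°) = sin 60° cos 81° + cos 60° sin 81° = 0.6293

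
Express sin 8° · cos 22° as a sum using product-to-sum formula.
sin 8° cos 22° = (1/2)[sin(8°+22°) + sin(8°-22°)]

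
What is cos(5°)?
cos(5°) = 0.9962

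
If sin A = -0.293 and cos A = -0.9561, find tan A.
tan A = sin A / cos A = 0.3065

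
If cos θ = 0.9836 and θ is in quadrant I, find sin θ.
sin θ = 0.1804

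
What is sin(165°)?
sin(165°) = (√6-√2)/4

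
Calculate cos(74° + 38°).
cos(74° + 38°) = cos 74° cos 38° - sin 74° sin 38° = -0.3746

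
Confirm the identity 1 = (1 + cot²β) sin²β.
RHS = csc²β · sin²β = (1/sin²β) · sin²β = 1 = LHS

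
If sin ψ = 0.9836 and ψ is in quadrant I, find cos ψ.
cos ψ = 0.1804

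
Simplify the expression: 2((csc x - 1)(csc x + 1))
2((csc x - 1)(csc x + 1)) = 2(cot²x) (using Diff. of squares)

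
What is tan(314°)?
tan(314°) = -1.036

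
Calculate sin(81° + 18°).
sin(81° + 18°) = sin 81° cos 18° + cos 81° sin 18° = 0.9877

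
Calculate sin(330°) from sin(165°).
sin(330°) = 2 sin 165° cos 165° = -1/2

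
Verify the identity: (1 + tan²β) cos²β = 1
LHS = sec²β · cos²β = (1/cos²β) · cos²β = 1 = RHS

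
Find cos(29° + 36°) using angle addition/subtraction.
cos(29° + 36°) = cos 29° cos 36° - sin 29° sin 36° = 0.4226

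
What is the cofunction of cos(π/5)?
cos(π/5) = sin(π/2 - π/5) = sin(3π/10)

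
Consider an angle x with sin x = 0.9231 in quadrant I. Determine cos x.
cos x = √(1 - sin²x) = 0.3846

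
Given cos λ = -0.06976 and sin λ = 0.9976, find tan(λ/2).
tan(λ/2) = sin λ / (1 + cos λ) = 1.072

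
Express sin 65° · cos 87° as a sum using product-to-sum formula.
sin 65° cos 87° = (1/2)[sin(65°+87°) + sin(65°-87°)]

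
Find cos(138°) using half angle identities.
cos(138°) = -√((1 + cos 276°)/2) = -0.7431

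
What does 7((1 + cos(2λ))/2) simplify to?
7((1 + cos(2λ))/2) = 7(cos²λ) (using Power reduction)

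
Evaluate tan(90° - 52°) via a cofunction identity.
tan(90° - 52°) = cot(52°) = 0.7813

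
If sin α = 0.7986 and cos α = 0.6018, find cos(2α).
cos(2α) = cos²α - sin²α = -0.2756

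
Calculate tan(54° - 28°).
tan(54° - 28°) = (tan 54° - tan 28°)/(1 + tan 54° tan 28°) = 0.4877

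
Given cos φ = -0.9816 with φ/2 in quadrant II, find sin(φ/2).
sin(φ/2) = ±√((1 - cos φ)/2); positive since φ/2 ∈ QII, so sin(φ/2) = 0.9954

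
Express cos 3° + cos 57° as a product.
cos 3° + cos 57° = 2 cos(30°) cos(-27°)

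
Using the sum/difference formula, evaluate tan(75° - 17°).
tan(75° - 17°) = (tan 75° - tan 17°)/(1 + tan 75° tan 17°) = 1.6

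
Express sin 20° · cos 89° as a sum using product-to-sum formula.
sin 20° cos 89° = (1/2)[sin(20°+89°) + sin(20°-89°)]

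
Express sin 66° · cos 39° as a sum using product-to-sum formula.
sin 66° cos 39° = (1/2)[sin(66°+39°) + sin(66°-39°)]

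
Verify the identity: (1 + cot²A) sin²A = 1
LHS = csc²A · sin²A = (1/sin²A) · sin²A = 1 = RHS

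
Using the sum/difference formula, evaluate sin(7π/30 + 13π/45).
sin(7π/30 + 13π/45) = sin 7π/30 cos 13π/45 + cos 7π/30 sin 13π/45 = 0.9976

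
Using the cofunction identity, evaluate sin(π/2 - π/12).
sin(π/2 - π/12) = cos(π/12) = (√6+√2)/4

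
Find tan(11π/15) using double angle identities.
tan(11π/15) = 2 tan 11π/30 / (1 - tan²11π/30) = -1.111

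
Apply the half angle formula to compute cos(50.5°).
cos(50.5°) = √((1 + cos 101°)/2) = 0.6361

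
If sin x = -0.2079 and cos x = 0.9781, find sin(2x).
sin(2x) = 2 sin x cos x = -0.4067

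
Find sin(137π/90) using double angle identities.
sin(137π/90) = 2 sin 137π/180 cos 137π/180 = -0.9976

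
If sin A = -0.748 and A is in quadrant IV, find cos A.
cos A = 0.6637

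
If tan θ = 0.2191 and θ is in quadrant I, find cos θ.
cos θ = 0.9768 (using tan²θ + 1 = sec²θ)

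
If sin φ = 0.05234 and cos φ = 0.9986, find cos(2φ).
cos(2φ) = cos²φ - sin²φ = 0.9945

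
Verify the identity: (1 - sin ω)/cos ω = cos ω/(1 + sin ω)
LHS = (1 - sin ω)(1 + sin ω) / (cos ω(1 + sin ω)) = (1 - sin²ω) / (cos ω(1 + sin ω)) = cos²ω / (cos ω(1 + sin ω)) = cos ω/(1 + sin ω) = RHS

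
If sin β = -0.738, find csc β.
csc β = 1/sin β = -1.355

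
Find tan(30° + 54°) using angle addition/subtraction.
tan(30° + 54°) = (tan 30° + tan 54°)/(1 - tan 30° tan 54°) = 9.514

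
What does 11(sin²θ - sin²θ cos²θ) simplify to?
11(sin²θ - sin²θ cos²θ) = 11(sin⁴θ) (using Factoring)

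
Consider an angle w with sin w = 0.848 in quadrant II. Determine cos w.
cos w = ±√(1 - sin²w) = -0.53 (negative in QII)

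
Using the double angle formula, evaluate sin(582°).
sin(582°) = 2 sin 291° cos 291° = -0.6691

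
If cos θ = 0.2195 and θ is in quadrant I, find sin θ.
sin θ = 0.9756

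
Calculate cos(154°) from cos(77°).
cos(154°) = cos²77° - sin²77° = -0.8988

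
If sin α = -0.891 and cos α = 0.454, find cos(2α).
cos(2α) = cos²α - sin²α = -0.5878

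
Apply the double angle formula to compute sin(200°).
sin(200°) = 2 sin 100° cos 100° = -0.342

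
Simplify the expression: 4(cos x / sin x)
4(cos x / sin x) = 4(cot x) (using Quotient identity)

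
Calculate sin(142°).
sin(142°) = 0.6157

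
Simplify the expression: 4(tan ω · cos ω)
4(tan ω · cos ω) = 4(sin ω) (using Quotient identity)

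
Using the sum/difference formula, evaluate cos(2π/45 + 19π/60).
cos(2π/45 + 19π/60) = cos 2π/45 cos 19π/60 - sin 2π/45 sin 19π/60 = 0.4226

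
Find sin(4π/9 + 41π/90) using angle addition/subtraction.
sin(4π/9 + 41π/90) = sin 4π/9 cos 41π/90 + cos 4π/9 sin 41π/90 = 0.309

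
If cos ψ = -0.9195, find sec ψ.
sec ψ = 1/cos ψ = -1.088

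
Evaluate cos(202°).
cos(202°) = -0.9272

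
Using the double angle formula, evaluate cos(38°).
cos(38°) = cos²19° - sin²19° = 0.788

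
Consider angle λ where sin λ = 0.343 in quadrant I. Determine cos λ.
cos λ = √(1 - sin²λ) = 0.9393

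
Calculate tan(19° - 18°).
tan(19° - 18°) = (tan 19° - tan 18°)/(1 + tan 19° tan 18°) = 0.01746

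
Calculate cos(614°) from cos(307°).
cos(614°) = cos²307° - sin²307° = -0.2756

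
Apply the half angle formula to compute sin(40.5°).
sin(40.5°) = √((1 - cos 81°)/2) = 0.6494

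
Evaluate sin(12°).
sin(12°) = 0.2079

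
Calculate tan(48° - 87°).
tan(48° - 87°) = (tan 48° - tan 87°)/(1 + tan 48° tan 87°) = -0.8098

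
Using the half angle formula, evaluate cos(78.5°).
cos(78.5°) = √((1 + cos 157°)/2) = 0.1994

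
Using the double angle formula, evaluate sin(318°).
sin(318°) = 2 sin 159° cos 159° = -0.6691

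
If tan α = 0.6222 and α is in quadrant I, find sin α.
sin α = 0.5283 (using tan²α + 1 = sec²α)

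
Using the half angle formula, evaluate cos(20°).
cos(20°) = √((1 + cos 40°)/2) = 0.9397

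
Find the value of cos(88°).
cos(88°) = 0.0349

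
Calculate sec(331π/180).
sec(331π/180) = 1.143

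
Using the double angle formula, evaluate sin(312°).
sin(312°) = 2 sin 156° cos 156° = -0.7431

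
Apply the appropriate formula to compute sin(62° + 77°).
sin(62° + 77°) = sin 62° cos 77° + cos 62° sin 77° = 0.6561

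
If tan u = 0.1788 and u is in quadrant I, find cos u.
cos u = 0.9844 (using tan²u + 1 = sec²u)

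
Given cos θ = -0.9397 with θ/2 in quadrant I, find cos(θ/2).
cos(θ/2) = ±√((1 + cos θ)/2); positive since θ/2 ∈ QI, so cos(θ/2) = 0.1736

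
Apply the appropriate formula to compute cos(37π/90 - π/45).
cos(37π/90 - π/45) = cos 37π/90 cos π/45 + sin 37π/90 sin π/45 = 0.342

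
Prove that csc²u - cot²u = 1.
LHS = 1/sin²u - cos²u/sin²u = (1 - cos²u)/sin²u = sin²u/sin²u = 1 = RHS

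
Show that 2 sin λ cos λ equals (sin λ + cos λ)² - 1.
RHS = sin²λ + 2 sin λ cos λ + cos²λ - 1 = (sin²λ + cos²λ) + 2 sin λ cos λ - 1 = 1 + 2 sin λ cos λ - 1 = 2 sin λ cos λ = LHS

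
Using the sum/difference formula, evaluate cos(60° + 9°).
cos(60° + 9°) = cos 60° cos 9° - sin 60° sin 9° = 0.3584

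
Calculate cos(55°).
cos(55°) = 0.5736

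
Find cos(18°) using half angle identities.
cos(18°) = √((1 + cos 36°)/2) = 0.9511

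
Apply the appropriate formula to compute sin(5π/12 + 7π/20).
sin(5π/12 + 7π/20) = sin 5π/12 cos 7π/20 + cos 5π/12 sin 7π/20 = 0.6691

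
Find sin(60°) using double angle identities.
sin(60°) = 2 sin 30° cos 30° = √3/2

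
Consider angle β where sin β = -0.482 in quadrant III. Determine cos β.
cos β = ±√(1 - sin²β) = -0.8762 (negative in QIII)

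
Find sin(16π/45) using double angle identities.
sin(16π/45) = 2 sin 8π/45 cos 8π/45 = 0.8988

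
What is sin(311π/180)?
sin(311π/180) = -0.7547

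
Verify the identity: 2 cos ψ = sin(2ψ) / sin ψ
RHS = 2 sin ψ cos ψ / sin ψ = 2 cos ψ = LHS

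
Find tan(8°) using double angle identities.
tan(8°) = 2 tan 4° / (1 - tan²4°) = 0.1405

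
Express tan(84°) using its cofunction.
tan(84°) = cot(90° - 84°) = cot(6°)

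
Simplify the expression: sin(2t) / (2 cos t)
sin(2t) / (2 cos t) = sin t (using Double angle)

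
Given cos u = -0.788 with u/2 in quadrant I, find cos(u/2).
cos(u/2) = ±√((1 + cos u)/2); positive since u/2 ∈ QI, so cos(u/2) = 0.3256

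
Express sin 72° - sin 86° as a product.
sin 72° - sin 86° = 2 cos(79°) sin(-7°)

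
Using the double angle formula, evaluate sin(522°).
sin(522°) = 2 sin 261° cos 261° = 0.309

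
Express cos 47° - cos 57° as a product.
cos 47° - cos 57° = -2 sin(52°) sin(-5°)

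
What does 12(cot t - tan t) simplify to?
12(cot t - tan t) = 12(2 cot(2t)) (using Double angle)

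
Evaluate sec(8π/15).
sec(8π/15) = -9.567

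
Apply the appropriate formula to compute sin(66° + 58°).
sin(66° + 58°) = sin 66° cos 58° + cos 66° sin 58° = 0.829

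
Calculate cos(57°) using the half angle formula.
cos(57°) = √((1 + cos 114°)/2) = 0.5446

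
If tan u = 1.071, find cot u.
cot u = 1/tan u = 0.9337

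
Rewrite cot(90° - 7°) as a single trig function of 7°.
cot(90° - 7°) = tan(7°)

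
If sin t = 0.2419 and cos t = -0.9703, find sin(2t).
sin(2t) = 2 sin t cos t = -0.4694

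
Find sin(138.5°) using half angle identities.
sin(138.5°) = √((1 - cos 277°)/2) = 0.6626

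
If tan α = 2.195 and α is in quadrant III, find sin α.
sin α = -0.91 (using tan²α + 1 = sec²α)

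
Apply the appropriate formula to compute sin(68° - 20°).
sin(68° - 20°) = sin 68° cos 20° - cos 68° sin 20° = 0.7431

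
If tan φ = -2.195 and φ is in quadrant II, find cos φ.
cos φ = -0.4146 (using tan²φ + 1 = sec²φ)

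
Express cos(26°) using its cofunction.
cos(26°) = sin(90° - 26°) = sin(64°)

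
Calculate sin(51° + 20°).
sin(51° + 20°) = sin 51° cos 20° + cos 51° sin 20° = 0.9455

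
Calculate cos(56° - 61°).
cos(56° - 61°) = cos 56° cos 61° + sin 56° sin 61° = 0.9962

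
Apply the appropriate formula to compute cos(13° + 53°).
cos(13° + 53°) = cos 13° cos 53° - sin 13° sin 53° = 0.4067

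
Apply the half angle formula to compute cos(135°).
cos(135°) = -√((1 + cos 270°)/2) = -√2/2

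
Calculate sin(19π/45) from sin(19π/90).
sin(19π/45) = 2 sin 19π/90 cos 19π/90 = 0.9703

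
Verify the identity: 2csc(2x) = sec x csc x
LHS = 2/sin(2x) = 2/(2 sin x cos x) = 1/(sin x cos x) = (1/cos x)(1/sin x) = sec x csc x = RHS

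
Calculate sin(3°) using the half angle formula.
sin(3°) = √((1 - cos 6°)/2) = 0.05234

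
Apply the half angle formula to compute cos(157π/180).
cos(157π/180) = -√((1 + cos 157π/90)/2) = -0.9205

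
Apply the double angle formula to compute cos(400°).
cos(400°) = 1 - 2sin²200° = 0.766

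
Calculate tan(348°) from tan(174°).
tan(348°) = 2 tan 174° / (1 - tan²174°) = -0.2126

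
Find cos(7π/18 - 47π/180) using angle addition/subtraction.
cos(7π/18 - 47π/180) = cos 7π/18 cos 47π/180 + sin 7π/18 sin 47π/180 = 0.9205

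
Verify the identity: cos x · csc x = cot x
LHS = cos x · (1/sin x) = cos x/sin x = cot x = RHS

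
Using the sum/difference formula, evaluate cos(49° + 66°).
cos(49° + 66°) = cos 49° cos 66° - sin 49° sin 66° = -0.4226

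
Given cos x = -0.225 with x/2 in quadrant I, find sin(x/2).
sin(x/2) = ±√((1 - cos x)/2); positive since x/2 ∈ QI, so sin(x/2) = 0.7826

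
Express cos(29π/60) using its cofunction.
cos(29π/60) = sin(π/2 - 29π/60) = sin(π/60)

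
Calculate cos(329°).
cos(329°) = 0.8572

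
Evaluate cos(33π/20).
cos(33π/20) = 0.454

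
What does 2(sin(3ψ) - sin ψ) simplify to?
2(sin(3ψ) - sin ψ) = 2(2 cos(2ψ) sin ψ) (using Sum-to-product)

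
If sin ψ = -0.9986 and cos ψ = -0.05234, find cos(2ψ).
cos(2ψ) = cos²ψ - sin²ψ = -0.9945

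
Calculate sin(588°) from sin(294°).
sin(588°) = 2 sin 294° cos 294° = -0.7431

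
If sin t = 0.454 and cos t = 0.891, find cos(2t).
cos(2t) = cos²t - sin²t = 0.5878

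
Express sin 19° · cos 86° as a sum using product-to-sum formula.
sin 19° cos 86° = (1/2)[sin(19°+86°) + sin(19°-86°)]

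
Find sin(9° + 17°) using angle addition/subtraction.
sin(9° + 17°) = sin 9° cos 17° + cos 9° sin 17° = 0.4384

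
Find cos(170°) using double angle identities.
cos(170°) = cos²85° - sin²85° = -0.9848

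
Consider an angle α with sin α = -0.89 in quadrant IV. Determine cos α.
cos α = √(1 - sin²α) = 0.456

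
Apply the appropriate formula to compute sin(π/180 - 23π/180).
sin(π/180 - 23π/180) = sin π/180 cos 23π/180 - cos π/180 sin 23π/180 = -0.3746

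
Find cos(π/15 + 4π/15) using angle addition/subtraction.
cos(π/15 + 4π/15) = cos π/15 cos 4π/15 - sin π/15 sin 4π/15 = 1/2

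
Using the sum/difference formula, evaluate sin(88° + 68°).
sin(88° + 68°) = sin 88° cos 68° + cos 88° sin 68° = 0.4067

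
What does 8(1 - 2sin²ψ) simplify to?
8(1 - 2sin²ψ) = 8(cos(2ψ)) (using Double angle)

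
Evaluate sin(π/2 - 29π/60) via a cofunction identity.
sin(π/2 - 29π/60) = cos(29π/60) = 0.05234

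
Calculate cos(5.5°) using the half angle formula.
cos(5.5°) = √((1 + cos 11°)/2) = 0.9954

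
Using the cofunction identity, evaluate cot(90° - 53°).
cot(90° - 53°) = tan(53°) = 1.327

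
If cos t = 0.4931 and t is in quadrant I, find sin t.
sin t = 0.87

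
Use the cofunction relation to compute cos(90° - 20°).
cos(90° - 20°) = sin(20°) = 0.342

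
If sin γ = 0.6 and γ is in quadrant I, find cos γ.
cos γ = 0.8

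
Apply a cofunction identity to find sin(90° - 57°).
sin(90° - 57°) = cos(57°) = 0.5446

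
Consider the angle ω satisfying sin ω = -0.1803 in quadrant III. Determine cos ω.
cos ω = ±√(1 - sin²ω) = -0.9836 (negative in QIII)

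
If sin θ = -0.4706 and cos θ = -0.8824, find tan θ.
tan θ = sin θ / cos θ = 0.5333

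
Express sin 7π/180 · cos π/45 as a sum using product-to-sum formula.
sin 7π/180 cos π/45 = (1/2)[sin(7π/180+π/45) + sin(7π/180-π/45)]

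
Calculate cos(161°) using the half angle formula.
cos(161°) = -√((1 + cos 322°)/2) = -0.9455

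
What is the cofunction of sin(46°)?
sin(46°) = cos(90° - 46°) = cos(44°)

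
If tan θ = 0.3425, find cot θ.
cot θ = 1/tan θ = 2.92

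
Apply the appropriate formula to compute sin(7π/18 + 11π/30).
sin(7π/18 + 11π/30) = sin 7π/18 cos 11π/30 + cos 7π/18 sin 11π/30 = 0.6947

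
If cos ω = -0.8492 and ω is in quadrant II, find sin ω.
sin ω = 0.5281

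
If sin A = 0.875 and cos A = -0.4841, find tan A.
tan A = sin A / cos A = -1.807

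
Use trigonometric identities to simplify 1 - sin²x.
1 - sin²x = cos²x (using Pythagorean identity)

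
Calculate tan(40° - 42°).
tan(40° - 42°) = (tan 40° - tan 42°)/(1 + tan 40° tan 42°) = -0.03492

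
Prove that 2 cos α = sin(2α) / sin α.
RHS = 2 sin α cos α / sin α = 2 cos α = LHS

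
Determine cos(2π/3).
cos(2π/3) = -1/2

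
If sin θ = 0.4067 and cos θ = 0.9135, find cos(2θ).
cos(2θ) = cos²θ - sin²θ = 0.6691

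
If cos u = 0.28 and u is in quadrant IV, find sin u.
sin u = -0.96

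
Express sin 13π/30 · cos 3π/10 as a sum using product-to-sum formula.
sin 13π/30 cos 3π/10 = (1/2)[sin(13π/30+3π/10) + sin(13π/30-3π/10)]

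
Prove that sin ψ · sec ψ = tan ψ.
LHS = sin ψ · (1/cos ψ) = sin ψ/cos ψ = tan ψ = RHS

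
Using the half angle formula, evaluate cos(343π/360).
cos(343π/360) = -√((1 + cos 343π/180)/2) = -0.989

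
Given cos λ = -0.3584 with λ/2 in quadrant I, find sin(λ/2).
sin(λ/2) = ±√((1 - cos λ)/2); positive since λ/2 ∈ QI, so sin(λ/2) = 0.8241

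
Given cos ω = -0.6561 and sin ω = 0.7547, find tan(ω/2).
tan(ω/2) = sin ω / (1 + cos ω) = 2.195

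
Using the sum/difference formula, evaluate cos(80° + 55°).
cos(80° + 55°) = cos 80° cos 55° - sin 80° sin 55° = -√2/2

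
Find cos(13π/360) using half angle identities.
cos(13π/360) = √((1 + cos 13π/180)/2) = 0.9936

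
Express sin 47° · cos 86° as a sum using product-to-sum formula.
sin 47° cos 86° = (1/2)[sin(47°+86°) + sin(47°-86°)]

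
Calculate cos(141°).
cos(141°) = -0.7771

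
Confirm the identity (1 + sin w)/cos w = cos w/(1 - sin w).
LHS = (1 + sin w)(1 - sin w) / (cos w(1 - sin w)) = (1 - sin²w) / (cos w(1 - sin w)) = cos²w / (cos w(1 - sin w)) = cos w/(1 - sin w) = RHS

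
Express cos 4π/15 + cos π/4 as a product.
cos 4π/15 + cos π/4 = 2 cos(31π/120) cos(π/120)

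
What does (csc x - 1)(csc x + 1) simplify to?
(csc x - 1)(csc x + 1) = cot²x (using Diff. of squares)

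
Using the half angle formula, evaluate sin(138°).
sin(138°) = √((1 - cos 276°)/2) = 0.6691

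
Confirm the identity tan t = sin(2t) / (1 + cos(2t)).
RHS = 2 sin t cos t / (2cos²t) = sin t/cos t = tan t = LHS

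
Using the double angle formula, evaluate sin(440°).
sin(440°) = 2 sin 220° cos 220° = 0.9848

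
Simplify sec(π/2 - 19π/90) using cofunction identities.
sec(π/2 - 19π/90) = csc(19π/90)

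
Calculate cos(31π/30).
cos(31π/30) = -0.9945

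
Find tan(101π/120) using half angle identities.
tan(101π/120) = sin 101π/60 / (1 + cos 101π/60) = -0.543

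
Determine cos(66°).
cos(66°) = 0.4067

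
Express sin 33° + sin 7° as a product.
sin 33° + sin 7° = 2 sin(20°) cos(13°)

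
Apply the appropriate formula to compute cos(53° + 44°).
cos(53° + 44°) = cos 53° cos 44° - sin 53° sin 44° = -0.1219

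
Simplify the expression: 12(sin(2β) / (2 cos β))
12(sin(2β) / (2 cos β)) = 12(sin β) (using Double angle)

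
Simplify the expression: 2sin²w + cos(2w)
2sin²w + cos(2w) = 1 (using Double angle)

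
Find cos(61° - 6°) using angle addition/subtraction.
cos(61° - 6°) = cos 61° cos 6° + sin 61° sin 6° = 0.5736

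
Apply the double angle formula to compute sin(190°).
sin(190°) = 2 sin 95° cos 95° = -0.1736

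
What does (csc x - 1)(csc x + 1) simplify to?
(csc x - 1)(csc x + 1) = cot²x (using Diff. of squares)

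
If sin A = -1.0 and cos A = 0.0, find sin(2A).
sin(2A) = 2 sin A cos A = 0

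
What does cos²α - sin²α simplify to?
cos²α - sin²α = cos(2α) (using Double angle)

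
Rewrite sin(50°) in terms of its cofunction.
sin(50°) = cos(90° - 50°) = cos(40°)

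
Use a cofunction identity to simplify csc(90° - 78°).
csc(90° - 78°) = sec(78°)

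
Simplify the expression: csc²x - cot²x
csc²x - cot²x = 1 (using Pythagorean identity)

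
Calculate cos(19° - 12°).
cos(19° - 12°) = cos 19° cos 12° + sin 19° sin 12° = 0.9925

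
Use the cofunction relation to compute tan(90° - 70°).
tan(90° - 70°) = cot(70°) = 0.364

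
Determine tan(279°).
tan(279°) = -6.314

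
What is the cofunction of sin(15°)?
sin(15°) = cos(90° - 15°) = cos(75°)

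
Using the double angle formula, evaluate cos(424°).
cos(424°) = cos²212° - sin²212° = 0.4384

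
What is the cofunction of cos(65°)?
cos(65°) = sin(90° - 65°) = sin(25°)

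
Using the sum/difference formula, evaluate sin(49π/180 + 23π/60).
sin(49π/180 + 23π/60) = sin 49π/180 cos 23π/60 + cos 49π/180 sin 23π/60 = 0.8829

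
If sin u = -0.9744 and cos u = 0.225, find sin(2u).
sin(2u) = 2 sin u cos u = -0.4385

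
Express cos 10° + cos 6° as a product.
cos 10° + cos 6° = 2 cos(8°) cos(2°)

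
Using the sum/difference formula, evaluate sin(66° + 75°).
sin(66° + 75°) = sin 66° cos 75° + cos 66° sin 75° = 0.6293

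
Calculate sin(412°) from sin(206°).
sin(412°) = 2 sin 206° cos 206° = 0.788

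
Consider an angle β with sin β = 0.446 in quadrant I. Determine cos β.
cos β = √(1 - sin²β) = 0.895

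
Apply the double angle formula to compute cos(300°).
cos(300°) = 1 - 2sin²150° = 1/2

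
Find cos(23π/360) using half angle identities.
cos(23π/360) = √((1 + cos 23π/180)/2) = 0.9799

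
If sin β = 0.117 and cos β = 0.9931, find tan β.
tan β = sin β / cos β = 0.1178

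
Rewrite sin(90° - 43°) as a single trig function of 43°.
sin(90° - 43°) = cos(43°)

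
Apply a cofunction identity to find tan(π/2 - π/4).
tan(π/2 - π/4) = cot(π/4) = 1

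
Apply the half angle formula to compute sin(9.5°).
sin(9.5°) = √((1 - cos 19°)/2) = 0.165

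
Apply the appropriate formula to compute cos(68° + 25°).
cos(68° + 25°) = cos 68° cos 25° - sin 68° sin 25° = -0.05234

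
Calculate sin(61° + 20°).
sin(61° + 20°) = sin 61° cos 20° + cos 61° sin 20° = 0.9877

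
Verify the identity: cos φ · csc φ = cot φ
LHS = cos φ · (1/sin φ) = cos φ/sin φ = cot φ = RHS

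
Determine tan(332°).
tan(332°) = -0.5317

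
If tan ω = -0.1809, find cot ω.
cot ω = 1/tan ω = -5.528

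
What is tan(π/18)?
tan(π/18) = 0.1763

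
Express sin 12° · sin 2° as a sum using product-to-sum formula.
sin 12° sin 2° = (1/2)[cos(12°-2°) - cos(12°+2°)]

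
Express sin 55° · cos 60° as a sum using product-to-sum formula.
sin 55° cos 60° = (1/2)[sin(55°+60°) + sin(55°-60°)]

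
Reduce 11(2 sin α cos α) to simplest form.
11(2 sin α cos α) = 11(sin(2α)) (using Double angle)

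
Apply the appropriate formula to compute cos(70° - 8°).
cos(70° - 8°) = cos 70° cos 8° + sin 70° sin 8° = 0.4695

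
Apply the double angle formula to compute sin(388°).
sin(388°) = 2 sin 194° cos 194° = 0.4695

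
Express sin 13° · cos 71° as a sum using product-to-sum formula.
sin 13° cos 71° = (1/2)[sin(13°+71°) + sin(13°-71°)]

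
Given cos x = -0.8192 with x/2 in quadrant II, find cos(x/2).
cos(x/2) = ±√((1 + cos x)/2); negative since x/2 ∈ QII, so cos(x/2) = -0.3007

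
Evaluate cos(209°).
cos(209°) = -0.8746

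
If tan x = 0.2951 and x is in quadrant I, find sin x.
sin x = 0.283 (using tan²x + 1 = sec²x)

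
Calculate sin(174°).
sin(174°) = 0.1045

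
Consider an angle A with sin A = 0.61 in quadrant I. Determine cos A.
cos A = √(1 - sin²A) = 0.7924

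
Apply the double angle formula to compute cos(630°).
cos(630°) = cos²315° - sin²315° = 0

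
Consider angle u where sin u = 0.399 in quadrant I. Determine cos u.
cos u = √(1 - sin²u) = 0.917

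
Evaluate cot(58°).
cot(58°) = 0.6249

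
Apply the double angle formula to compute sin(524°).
sin(524°) = 2 sin 262° cos 262° = 0.2756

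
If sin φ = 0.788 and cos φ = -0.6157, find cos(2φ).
cos(2φ) = cos²φ - sin²φ = -0.2419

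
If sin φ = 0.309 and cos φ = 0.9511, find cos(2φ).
cos(2φ) = cos²φ - sin²φ = 0.8091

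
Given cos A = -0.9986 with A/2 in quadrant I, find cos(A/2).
cos(A/2) = ±√((1 + cos A)/2); positive since A/2 ∈ QI, so cos(A/2) = 0.02646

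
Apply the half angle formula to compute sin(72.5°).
sin(72.5°) = √((1 - cos 145°)/2) = 0.9537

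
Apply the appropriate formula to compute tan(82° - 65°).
tan(82° - 65°) = (tan 82° - tan 65°)/(1 + tan 82° tan 65°) = 0.3057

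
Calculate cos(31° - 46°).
cos(31° - 46°) = cos 31° cos 46° + sin 31° sin 46° = (√6+√2)/4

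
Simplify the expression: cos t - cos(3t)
cos t - cos(3t) = 2 sin(2t) sin t (using Sum-to-product)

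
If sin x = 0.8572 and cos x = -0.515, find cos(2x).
cos(2x) = cos²x - sin²x = -0.4696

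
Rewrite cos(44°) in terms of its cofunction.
cos(44°) = sin(90° - 44°) = sin(46°)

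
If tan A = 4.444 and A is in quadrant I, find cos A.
cos A = 0.2195 (using tan²A + 1 = sec²A)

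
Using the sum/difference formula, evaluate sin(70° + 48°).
sin(70° + 48°) = sin 70° cos 48° + cos 70° sin 48° = 0.8829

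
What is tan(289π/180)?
tan(289π/180) = -2.904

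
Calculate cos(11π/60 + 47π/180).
cos(11π/60 + 47π/180) = cos 11π/60 cos 47π/180 - sin 11π/60 sin 47π/180 = 0.1736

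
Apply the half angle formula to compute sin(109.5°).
sin(109.5°) = √((1 - cos 219°)/2) = 0.9426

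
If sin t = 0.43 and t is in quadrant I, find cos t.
cos t = 0.9028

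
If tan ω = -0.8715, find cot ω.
cot ω = 1/tan ω = -1.147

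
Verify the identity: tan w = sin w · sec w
RHS = sin w · (1/cos w) = sin w/cos w = tan w = LHS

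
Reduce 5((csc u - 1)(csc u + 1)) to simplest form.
5((csc u - 1)(csc u + 1)) = 5(cot²u) (using Diff. of squares)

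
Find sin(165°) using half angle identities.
sin(165°) = √((1 - cos 330°)/2) = (√6-√2)/4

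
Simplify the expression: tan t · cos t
tan t · cos t = sin t (using Quotient identity)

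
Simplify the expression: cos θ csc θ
cos θ csc θ = cot θ (using Reciprocal + quotient)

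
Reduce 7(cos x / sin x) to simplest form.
7(cos x / sin x) = 7(cot x) (using Quotient identity)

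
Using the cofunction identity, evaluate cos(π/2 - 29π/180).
cos(π/2 - 29π/180) = sin(29π/180) = 0.4848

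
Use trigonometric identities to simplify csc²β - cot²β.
csc²β - cot²β = 1 (using Pythagorean identity)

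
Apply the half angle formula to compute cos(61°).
cos(61°) = √((1 + cos 122°)/2) = 0.4848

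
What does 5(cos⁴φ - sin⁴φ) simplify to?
5(cos⁴φ - sin⁴φ) = 5(cos(2φ)) (using Factoring + double angle)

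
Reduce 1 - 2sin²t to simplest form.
1 - 2sin²t = cos(2t) (using Double angle)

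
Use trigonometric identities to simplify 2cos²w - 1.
2cos²w - 1 = cos(2w) (using Double angle)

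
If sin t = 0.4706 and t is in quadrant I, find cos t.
cos t = 0.8823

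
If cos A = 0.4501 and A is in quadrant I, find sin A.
sin A = 0.893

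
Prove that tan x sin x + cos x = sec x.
LHS = sin²x/cos x + cos x = (sin²x + cos²x)/cos x = 1/cos x = sec x = RHS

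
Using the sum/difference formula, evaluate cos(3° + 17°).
cos(3° + 17°) = cos 3° cos 17° - sin 3° sin 17° = 0.9397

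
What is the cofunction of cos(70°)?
cos(70°) = sin(90° - 70°) = sin(20°)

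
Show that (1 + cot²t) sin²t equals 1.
LHS = csc²t · sin²t = (1/sin²t) · sin²t = 1 = RHS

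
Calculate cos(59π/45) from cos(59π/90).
cos(59π/45) = 1 - 2sin²59π/90 = -0.5592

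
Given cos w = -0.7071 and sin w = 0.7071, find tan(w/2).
tan(w/2) = sin w / (1 + cos w) = 2.414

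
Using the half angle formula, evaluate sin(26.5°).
sin(26.5°) = √((1 - cos 53°)/2) = 0.4462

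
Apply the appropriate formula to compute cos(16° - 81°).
cos(16° - 81°) = cos 16° cos 81° + sin 16° sin 81° = 0.4226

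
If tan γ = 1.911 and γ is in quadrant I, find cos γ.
cos γ = 0.4636 (using tan²γ + 1 = sec²γ)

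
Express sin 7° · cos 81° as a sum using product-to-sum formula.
sin 7° cos 81° = (1/2)[sin(7°+81°) + sin(7°-81°)]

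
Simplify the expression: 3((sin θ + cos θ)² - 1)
3((sin θ + cos θ)² - 1) = 3(sin(2θ)) (using Pythagorean + double angle)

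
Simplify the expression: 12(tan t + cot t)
12(tan t + cot t) = 12(sec t csc t) (using Quotient identities)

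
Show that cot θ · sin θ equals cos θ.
LHS = (cos θ/sin θ) · sin θ = cos θ = RHS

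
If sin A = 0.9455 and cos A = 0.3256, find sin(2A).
sin(2A) = 2 sin A cos A = 0.6157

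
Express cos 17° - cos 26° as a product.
cos 17° - cos 26° = -2 sin(21.5°) sin(-4.5°)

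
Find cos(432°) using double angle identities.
cos(432°) = cos²216° - sin²216° = 0.309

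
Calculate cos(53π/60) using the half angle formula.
cos(53π/60) = -√((1 + cos 53π/30)/2) = -0.9336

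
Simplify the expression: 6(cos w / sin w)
6(cos w / sin w) = 6(cot w) (using Quotient identity)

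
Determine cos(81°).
cos(81°) = 0.1564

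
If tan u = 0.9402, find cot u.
cot u = 1/tan u = 1.064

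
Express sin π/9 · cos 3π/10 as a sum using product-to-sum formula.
sin π/9 cos 3π/10 = (1/2)[sin(π/9+3π/10) + sin(π/9-3π/10)]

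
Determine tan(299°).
tan(299°) = -1.804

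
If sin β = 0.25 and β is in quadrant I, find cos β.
cos β = 0.9682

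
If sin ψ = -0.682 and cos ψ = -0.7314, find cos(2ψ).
cos(2ψ) = cos²ψ - sin²ψ = 0.06982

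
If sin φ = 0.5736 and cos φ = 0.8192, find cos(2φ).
cos(2φ) = cos²φ - sin²φ = 0.3421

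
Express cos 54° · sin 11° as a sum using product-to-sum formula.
cos 54° sin 11° = (1/2)[sin(54°+11°) - sin(54°-11°)]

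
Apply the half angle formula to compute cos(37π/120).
cos(37π/120) = √((1 + cos 37π/60)/2) = 0.5664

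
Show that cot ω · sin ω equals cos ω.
LHS = (cos ω/sin ω) · sin ω = cos ω = RHS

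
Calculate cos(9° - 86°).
cos(9° - 86°) = cos 9° cos 86° + sin 9° sin 86° = 0.225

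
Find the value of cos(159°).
cos(159°) = -0.9336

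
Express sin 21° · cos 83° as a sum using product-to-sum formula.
sin 21° cos 83° = (1/2)[sin(21°+83°) + sin(21°-83°)]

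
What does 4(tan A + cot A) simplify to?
4(tan A + cot A) = 4(sec A csc A) (using Quotient identities)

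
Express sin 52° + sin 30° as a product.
sin 52° + sin 30° = 2 sin(41°) cos(11°)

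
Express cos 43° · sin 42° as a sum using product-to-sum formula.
cos 43° sin 42° = (1/2)[sin(43°+42°) - sin(43°-42°)]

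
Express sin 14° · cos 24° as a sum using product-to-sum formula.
sin 14° cos 24° = (1/2)[sin(14°+24°) + sin(14°-24°)]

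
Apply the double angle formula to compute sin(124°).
sin(124°) = 2 sin 62° cos 62° = 0.829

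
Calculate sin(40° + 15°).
sin(40° + 15°) = sin 40° cos 15° + cos 40° sin 15° = 0.8192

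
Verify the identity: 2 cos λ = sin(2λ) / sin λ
RHS = 2 sin λ cos λ / sin λ = 2 cos λ = LHS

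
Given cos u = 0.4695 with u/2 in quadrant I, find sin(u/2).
sin(u/2) = ±√((1 - cos u)/2); positive since u/2 ∈ QI, so sin(u/2) = 0.515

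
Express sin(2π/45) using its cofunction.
sin(2π/45) = cos(π/2 - 2π/45) = cos(41π/90)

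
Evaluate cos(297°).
cos(297°) = 0.454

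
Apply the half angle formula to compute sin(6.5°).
sin(6.5°) = √((1 - cos 13°)/2) = 0.1132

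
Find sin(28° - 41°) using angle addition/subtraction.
sin(28° - 41°) = sin 28° cos 41° - cos 28° sin 41° = -0.225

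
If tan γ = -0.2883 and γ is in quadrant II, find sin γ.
sin γ = 0.277 (using tan²γ + 1 = sec²γ)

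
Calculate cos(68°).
cos(68°) = 0.3746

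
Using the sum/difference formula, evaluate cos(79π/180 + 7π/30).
cos(79π/180 + 7π/30) = cos 79π/180 cos 7π/30 - sin 79π/180 sin 7π/30 = -0.515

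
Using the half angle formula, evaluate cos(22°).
cos(22°) = √((1 + cos 44°)/2) = 0.9272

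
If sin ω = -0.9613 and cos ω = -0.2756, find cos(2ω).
cos(2ω) = cos²ω - sin²ω = -0.8481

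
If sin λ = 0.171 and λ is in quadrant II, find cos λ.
cos λ = -0.9853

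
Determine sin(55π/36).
sin(55π/36) = -0.9962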